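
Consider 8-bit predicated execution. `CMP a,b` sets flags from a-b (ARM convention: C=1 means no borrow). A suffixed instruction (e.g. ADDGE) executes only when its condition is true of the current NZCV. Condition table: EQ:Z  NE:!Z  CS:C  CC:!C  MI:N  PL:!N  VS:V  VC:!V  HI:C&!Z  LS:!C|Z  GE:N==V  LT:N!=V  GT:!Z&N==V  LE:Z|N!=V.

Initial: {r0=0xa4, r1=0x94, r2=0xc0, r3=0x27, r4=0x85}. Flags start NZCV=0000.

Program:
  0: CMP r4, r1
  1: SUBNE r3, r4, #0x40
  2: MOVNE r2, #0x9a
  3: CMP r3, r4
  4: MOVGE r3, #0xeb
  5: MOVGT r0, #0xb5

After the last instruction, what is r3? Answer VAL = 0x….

[0] flags=1000 → (cmp)
[1] flags=1000 NE?T → r3=0x45
[2] flags=1000 NE?T → r2=0x9a
[3] flags=1001 → (cmp)
[4] flags=1001 GE?T → r3=0xeb
[5] flags=1001 GT?T → r0=0xb5

VAL = 0xeb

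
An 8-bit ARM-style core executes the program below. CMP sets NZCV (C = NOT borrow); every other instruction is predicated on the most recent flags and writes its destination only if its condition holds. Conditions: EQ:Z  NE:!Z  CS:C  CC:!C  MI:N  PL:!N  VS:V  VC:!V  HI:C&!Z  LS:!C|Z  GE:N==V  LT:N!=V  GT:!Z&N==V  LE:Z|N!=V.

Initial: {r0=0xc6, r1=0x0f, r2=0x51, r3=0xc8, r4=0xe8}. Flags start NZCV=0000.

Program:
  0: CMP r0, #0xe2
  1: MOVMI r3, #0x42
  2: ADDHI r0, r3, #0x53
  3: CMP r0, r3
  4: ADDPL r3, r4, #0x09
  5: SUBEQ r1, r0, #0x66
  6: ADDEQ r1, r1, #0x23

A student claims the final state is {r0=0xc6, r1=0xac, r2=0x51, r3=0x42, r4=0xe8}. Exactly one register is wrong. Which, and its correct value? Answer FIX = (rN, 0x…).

FIX = (r1, 0x0f)

[0] flags=1000 → (cmp)
[1] flags=1000 MI?T → r3=0x42
[2] flags=1000 HI?F → skip
[3] flags=1010 → (cmp)
[4] flags=1010 PL?F → skip
[5] flags=1010 EQ?F → skip
[6] flags=1010 EQ?F → skip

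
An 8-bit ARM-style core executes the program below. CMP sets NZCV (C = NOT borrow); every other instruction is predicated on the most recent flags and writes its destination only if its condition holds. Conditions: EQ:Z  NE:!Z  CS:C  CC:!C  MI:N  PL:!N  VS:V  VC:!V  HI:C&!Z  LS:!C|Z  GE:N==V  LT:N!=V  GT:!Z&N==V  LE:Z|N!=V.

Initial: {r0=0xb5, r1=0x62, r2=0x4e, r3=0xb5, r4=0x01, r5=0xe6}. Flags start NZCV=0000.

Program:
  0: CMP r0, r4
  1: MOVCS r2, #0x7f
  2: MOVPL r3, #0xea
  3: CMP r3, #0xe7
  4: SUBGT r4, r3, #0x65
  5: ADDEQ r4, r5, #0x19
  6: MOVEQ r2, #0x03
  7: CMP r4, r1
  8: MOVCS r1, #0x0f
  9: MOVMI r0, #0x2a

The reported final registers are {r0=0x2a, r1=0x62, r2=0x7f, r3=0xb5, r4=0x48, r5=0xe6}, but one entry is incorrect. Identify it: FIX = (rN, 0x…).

FIX = (r4, 0x01)

[0] flags=1010 → (cmp)
[1] flags=1010 CS?T → r2=0x7f
[2] flags=1010 PL?F → skip
[3] flags=1000 → (cmp)
[4] flags=1000 GT?F → skip
[5] flags=1000 EQ?F → skip
[6] flags=1000 EQ?F → skip
[7] flags=1000 → (cmp)
[8] flags=1000 CS?F → skip
[9] flags=1000 MI?T → r0=0x2a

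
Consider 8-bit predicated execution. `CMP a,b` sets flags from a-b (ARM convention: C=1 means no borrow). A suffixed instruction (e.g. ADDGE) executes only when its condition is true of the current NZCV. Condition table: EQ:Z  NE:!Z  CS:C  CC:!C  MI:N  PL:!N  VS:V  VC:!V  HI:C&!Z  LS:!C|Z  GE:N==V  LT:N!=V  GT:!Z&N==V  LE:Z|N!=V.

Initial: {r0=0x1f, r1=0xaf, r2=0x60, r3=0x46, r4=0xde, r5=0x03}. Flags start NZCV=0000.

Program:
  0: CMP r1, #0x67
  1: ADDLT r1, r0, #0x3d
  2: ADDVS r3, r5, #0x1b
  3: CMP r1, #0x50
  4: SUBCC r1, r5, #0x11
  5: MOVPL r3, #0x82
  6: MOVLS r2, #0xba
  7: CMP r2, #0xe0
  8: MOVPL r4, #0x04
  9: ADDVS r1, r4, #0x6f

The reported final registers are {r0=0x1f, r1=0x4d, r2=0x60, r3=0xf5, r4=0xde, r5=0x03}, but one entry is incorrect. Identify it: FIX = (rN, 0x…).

FIX = (r3, 0x82)

[0] flags=0011 → (cmp)
[1] flags=0011 LT?T → r1=0x5c
[2] flags=0011 VS?T → r3=0x1e
[3] flags=0010 → (cmp)
[4] flags=0010 CC?F → skip
[5] flags=0010 PL?T → r3=0x82
[6] flags=0010 LS?F → skip
[7] flags=1001 → (cmp)
[8] flags=1001 PL?F → skip
[9] flags=1001 VS?T → r1=0x4d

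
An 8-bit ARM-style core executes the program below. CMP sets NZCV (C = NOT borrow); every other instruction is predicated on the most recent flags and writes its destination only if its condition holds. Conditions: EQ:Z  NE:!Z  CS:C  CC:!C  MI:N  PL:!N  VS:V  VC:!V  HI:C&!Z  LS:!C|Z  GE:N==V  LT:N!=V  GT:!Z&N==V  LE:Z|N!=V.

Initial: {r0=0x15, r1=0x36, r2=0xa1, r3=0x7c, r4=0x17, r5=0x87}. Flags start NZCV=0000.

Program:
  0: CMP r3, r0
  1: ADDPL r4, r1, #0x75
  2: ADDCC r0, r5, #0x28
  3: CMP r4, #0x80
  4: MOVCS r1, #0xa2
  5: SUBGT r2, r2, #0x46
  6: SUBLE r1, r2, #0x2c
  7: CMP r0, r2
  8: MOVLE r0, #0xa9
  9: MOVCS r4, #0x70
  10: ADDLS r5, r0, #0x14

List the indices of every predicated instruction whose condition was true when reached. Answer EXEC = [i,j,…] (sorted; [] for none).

[0] flags=0010 → (cmp)
[1] flags=0010 PL?T → r4=0xab
[2] flags=0010 CC?F → skip
[3] flags=0010 → (cmp)
[4] flags=0010 CS?T → r1=0xa2
[5] flags=0010 GT?T → r2=0x5b
[6] flags=0010 LE?F → skip
[7] flags=1000 → (cmp)
[8] flags=1000 LE?T → r0=0xa9
[9] flags=1000 CS?F → skip
[10] flags=1000 LS?T → r5=0xbd

EXEC = [1,4,5,8,10]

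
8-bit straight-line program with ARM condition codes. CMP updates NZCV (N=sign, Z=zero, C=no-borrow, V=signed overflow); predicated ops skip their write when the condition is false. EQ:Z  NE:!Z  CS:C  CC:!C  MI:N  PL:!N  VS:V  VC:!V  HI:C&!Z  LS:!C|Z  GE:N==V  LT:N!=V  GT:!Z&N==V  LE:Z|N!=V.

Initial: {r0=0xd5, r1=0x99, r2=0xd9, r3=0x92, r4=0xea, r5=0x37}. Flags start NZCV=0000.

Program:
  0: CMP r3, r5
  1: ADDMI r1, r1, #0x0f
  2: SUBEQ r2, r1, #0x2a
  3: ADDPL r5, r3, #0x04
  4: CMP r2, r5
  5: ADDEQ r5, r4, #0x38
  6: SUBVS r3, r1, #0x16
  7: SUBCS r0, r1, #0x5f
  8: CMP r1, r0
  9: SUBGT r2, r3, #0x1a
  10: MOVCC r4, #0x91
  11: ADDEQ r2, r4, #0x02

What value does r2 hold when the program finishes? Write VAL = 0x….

0: ✓ CMP  NZCV=0011
1: · ADDMI
2: · SUBEQ
3: ✓ ADDPL  r5←0x96
4: ✓ CMP  NZCV=0010
5: · ADDEQ
6: · SUBVS
7: ✓ SUBCS  r0←0x3a
8: ✓ CMP  NZCV=0011
9: · SUBGT
10: · MOVCC
11: · ADDEQ

VAL = 0xd9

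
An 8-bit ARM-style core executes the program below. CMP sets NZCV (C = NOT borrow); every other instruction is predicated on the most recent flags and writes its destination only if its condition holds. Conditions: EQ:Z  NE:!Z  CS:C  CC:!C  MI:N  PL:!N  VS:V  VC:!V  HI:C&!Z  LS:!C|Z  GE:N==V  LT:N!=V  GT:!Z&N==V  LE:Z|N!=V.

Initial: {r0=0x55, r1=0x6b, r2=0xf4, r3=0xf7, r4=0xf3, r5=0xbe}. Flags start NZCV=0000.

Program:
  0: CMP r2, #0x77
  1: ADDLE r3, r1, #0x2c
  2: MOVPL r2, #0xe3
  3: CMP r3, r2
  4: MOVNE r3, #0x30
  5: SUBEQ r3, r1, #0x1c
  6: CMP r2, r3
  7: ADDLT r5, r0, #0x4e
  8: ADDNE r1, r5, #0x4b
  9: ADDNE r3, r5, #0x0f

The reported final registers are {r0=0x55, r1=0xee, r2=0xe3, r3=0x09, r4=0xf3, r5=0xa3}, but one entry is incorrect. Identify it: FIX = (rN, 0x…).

[0] flags=0011 → (cmp)
[1] flags=0011 LE?T → r3=0x97
[2] flags=0011 PL?T → r2=0xe3
[3] flags=1000 → (cmp)
[4] flags=1000 NE?T → r3=0x30
[5] flags=1000 EQ?F → skip
[6] flags=1010 → (cmp)
[7] flags=1010 LT?T → r5=0xa3
[8] flags=1010 NE?T → r1=0xee
[9] flags=1010 NE?T → r3=0xb2

FIX = (r3, 0xb2)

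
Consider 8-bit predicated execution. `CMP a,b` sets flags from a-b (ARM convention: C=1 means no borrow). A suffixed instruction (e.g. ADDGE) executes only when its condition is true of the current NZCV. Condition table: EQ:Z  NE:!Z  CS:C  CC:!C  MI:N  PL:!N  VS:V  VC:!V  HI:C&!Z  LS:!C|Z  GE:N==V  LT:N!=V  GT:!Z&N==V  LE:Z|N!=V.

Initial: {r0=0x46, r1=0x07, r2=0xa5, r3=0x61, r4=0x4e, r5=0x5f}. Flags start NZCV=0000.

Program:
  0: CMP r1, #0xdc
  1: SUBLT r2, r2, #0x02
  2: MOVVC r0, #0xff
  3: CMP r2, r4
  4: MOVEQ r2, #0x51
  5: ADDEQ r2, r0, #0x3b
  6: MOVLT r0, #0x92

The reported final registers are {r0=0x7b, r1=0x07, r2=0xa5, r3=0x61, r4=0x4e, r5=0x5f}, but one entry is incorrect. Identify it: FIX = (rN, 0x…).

FIX = (r0, 0x92)

0: ✓ CMP  NZCV=0000
1: · SUBLT
2: ✓ MOVVC  r0←0xff
3: ✓ CMP  NZCV=0011
4: · MOVEQ
5: · ADDEQ
6: ✓ MOVLT  r0←0x92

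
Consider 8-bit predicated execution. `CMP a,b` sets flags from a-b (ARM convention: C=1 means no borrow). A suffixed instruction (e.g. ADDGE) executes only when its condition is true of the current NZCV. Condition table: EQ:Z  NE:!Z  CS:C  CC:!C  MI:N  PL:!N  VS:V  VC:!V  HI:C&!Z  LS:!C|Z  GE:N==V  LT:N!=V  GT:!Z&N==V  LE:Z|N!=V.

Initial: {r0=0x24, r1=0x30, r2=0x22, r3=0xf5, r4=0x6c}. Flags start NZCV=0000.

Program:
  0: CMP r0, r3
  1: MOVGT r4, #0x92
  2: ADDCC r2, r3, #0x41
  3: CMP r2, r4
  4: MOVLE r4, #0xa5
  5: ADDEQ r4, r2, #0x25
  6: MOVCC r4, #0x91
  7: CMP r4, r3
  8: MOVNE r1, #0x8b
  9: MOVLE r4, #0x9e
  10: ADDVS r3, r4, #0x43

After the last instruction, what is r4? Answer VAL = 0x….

0: ✓ CMP  NZCV=0000
1: ✓ MOVGT  r4←0x92
2: ✓ ADDCC  r2←0x36
3: ✓ CMP  NZCV=1001
4: · MOVLE
5: · ADDEQ
6: ✓ MOVCC  r4←0x91
7: ✓ CMP  NZCV=1000
8: ✓ MOVNE  r1←0x8b
9: ✓ MOVLE  r4←0x9e
10: · ADDVS

VAL = 0x9e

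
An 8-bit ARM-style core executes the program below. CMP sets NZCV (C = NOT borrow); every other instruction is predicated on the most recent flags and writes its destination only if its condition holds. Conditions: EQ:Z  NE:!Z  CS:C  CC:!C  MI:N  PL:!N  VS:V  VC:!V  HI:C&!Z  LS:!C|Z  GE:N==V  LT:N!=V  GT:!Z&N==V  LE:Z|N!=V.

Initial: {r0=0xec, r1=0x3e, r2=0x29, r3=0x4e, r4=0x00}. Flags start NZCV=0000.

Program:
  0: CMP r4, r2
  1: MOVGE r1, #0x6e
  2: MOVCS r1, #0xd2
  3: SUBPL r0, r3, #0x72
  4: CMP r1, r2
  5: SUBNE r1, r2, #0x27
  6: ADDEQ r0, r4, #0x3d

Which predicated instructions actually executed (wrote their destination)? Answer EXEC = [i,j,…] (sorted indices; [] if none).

EXEC = [5]

[0] flags=1000 → (cmp)
[1] flags=1000 GE?F → skip
[2] flags=1000 CS?F → skip
[3] flags=1000 PL?F → skip
[4] flags=0010 → (cmp)
[5] flags=0010 NE?T → r1=0x02
[6] flags=0010 EQ?F → skip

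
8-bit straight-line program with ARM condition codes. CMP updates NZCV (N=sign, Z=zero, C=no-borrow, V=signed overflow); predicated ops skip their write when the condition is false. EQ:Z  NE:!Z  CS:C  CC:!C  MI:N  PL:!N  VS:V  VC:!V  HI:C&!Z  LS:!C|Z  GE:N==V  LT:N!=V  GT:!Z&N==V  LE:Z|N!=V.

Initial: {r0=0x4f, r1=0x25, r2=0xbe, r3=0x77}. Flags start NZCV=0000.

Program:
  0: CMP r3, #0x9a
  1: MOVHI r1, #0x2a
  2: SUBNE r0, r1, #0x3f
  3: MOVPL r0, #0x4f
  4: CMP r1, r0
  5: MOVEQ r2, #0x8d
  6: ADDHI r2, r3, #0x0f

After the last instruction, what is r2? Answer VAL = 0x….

[0] flags=1001 → (cmp)
[1] flags=1001 HI?F → skip
[2] flags=1001 NE?T → r0=0xe6
[3] flags=1001 PL?F → skip
[4] flags=0000 → (cmp)
[5] flags=0000 EQ?F → skip
[6] flags=0000 HI?F → skip

VAL = 0xbe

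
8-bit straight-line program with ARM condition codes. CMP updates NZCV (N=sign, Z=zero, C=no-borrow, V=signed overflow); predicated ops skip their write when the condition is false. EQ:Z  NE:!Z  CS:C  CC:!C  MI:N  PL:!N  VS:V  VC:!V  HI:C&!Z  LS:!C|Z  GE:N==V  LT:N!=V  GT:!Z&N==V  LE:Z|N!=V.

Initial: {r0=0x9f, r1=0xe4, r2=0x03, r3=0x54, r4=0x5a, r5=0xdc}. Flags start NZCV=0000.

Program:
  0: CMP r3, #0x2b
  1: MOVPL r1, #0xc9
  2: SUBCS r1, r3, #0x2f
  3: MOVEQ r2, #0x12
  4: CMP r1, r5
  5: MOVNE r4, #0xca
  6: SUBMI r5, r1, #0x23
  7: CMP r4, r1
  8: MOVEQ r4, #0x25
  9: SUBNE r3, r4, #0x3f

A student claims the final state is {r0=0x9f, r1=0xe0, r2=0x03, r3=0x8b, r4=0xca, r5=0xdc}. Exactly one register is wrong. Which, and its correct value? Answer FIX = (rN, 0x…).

0: ✓ CMP  NZCV=0010
1: ✓ MOVPL  r1←0xc9
2: ✓ SUBCS  r1←0x25
3: · MOVEQ
4: ✓ CMP  NZCV=0000
5: ✓ MOVNE  r4←0xca
6: · SUBMI
7: ✓ CMP  NZCV=1010
8: · MOVEQ
9: ✓ SUBNE  r3←0x8b

FIX = (r1, 0x25)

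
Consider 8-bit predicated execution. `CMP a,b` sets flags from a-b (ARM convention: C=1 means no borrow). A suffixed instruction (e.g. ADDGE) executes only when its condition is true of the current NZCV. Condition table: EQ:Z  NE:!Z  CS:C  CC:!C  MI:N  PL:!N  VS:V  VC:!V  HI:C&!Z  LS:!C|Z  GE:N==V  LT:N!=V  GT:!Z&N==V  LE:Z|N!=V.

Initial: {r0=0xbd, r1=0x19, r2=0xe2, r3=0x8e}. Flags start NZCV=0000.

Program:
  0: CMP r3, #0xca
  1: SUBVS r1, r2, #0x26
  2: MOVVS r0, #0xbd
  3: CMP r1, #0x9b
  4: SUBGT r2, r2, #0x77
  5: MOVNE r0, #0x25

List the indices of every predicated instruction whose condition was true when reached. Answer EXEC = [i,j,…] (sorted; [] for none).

0: ✓ CMP  NZCV=1000
1: · SUBVS
2: · MOVVS
3: ✓ CMP  NZCV=0000
4: ✓ SUBGT  r2←0x6b
5: ✓ MOVNE  r0←0x25

EXEC = [4,5]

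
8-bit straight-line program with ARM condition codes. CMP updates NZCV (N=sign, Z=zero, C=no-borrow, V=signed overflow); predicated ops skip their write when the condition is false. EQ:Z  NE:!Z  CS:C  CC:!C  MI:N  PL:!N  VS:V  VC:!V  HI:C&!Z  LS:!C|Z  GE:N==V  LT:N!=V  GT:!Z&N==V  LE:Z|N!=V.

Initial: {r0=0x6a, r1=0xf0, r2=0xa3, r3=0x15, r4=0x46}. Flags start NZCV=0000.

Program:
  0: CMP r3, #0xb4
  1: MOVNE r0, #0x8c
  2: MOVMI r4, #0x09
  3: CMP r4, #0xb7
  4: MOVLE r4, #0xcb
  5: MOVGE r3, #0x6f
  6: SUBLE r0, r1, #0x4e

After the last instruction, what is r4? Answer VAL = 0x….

[0] flags=0000 → (cmp)
[1] flags=0000 NE?T → r0=0x8c
[2] flags=0000 MI?F → skip
[3] flags=1001 → (cmp)
[4] flags=1001 LE?F → skip
[5] flags=1001 GE?T → r3=0x6f
[6] flags=1001 LE?F → skip

VAL = 0x46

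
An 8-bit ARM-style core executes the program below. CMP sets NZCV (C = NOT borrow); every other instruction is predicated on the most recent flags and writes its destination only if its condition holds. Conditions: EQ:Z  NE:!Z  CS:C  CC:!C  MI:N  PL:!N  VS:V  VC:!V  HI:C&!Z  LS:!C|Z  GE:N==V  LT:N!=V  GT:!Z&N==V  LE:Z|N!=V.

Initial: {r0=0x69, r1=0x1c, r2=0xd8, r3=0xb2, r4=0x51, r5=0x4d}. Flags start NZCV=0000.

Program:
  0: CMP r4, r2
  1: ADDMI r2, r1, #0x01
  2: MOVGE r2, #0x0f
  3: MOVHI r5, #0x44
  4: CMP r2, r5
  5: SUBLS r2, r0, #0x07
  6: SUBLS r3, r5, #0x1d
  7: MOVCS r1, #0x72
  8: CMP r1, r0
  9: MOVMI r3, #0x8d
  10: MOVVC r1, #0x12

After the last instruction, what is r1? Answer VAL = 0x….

VAL = 0x12

[0] flags=0000 → (cmp)
[1] flags=0000 MI?F → skip
[2] flags=0000 GE?T → r2=0x0f
[3] flags=0000 HI?F → skip
[4] flags=1000 → (cmp)
[5] flags=1000 LS?T → r2=0x62
[6] flags=1000 LS?T → r3=0x30
[7] flags=1000 CS?F → skip
[8] flags=1000 → (cmp)
[9] flags=1000 MI?T → r3=0x8d
[10] flags=1000 VC?T → r1=0x12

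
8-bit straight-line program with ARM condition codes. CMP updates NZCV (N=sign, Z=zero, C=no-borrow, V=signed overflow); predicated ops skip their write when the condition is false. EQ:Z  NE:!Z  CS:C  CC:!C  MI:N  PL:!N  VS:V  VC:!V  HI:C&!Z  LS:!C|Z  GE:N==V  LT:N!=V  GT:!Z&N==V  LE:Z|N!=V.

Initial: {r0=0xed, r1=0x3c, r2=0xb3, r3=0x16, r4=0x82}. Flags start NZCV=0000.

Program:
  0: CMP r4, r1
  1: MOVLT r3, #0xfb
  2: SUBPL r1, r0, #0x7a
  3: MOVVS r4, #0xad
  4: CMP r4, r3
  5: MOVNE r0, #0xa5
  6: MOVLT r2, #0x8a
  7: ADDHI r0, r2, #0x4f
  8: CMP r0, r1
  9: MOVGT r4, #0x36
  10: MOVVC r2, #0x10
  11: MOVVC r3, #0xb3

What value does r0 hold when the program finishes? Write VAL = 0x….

VAL = 0xa5

[0] flags=0011 → (cmp)
[1] flags=0011 LT?T → r3=0xfb
[2] flags=0011 PL?T → r1=0x73
[3] flags=0011 VS?T → r4=0xad
[4] flags=1000 → (cmp)
[5] flags=1000 NE?T → r0=0xa5
[6] flags=1000 LT?T → r2=0x8a
[7] flags=1000 HI?F → skip
[8] flags=0011 → (cmp)
[9] flags=0011 GT?F → skip
[10] flags=0011 VC?F → skip
[11] flags=0011 VC?F → skip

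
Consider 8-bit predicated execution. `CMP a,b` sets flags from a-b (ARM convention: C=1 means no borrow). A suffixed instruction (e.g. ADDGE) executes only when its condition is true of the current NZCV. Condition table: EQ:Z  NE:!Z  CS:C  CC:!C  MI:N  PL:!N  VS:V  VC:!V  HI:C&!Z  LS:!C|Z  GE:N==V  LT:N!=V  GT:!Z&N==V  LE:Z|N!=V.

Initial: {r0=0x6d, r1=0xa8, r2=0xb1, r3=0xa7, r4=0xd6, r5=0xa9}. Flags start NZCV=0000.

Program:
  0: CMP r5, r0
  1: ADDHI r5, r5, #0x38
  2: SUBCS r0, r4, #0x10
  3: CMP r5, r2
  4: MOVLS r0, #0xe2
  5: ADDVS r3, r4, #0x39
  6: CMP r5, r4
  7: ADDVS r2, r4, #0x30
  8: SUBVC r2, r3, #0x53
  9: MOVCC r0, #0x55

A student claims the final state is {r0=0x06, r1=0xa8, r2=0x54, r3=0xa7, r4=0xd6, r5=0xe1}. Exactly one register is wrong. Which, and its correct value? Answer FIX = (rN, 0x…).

0: ✓ CMP  NZCV=0011
1: ✓ ADDHI  r5←0xe1
2: ✓ SUBCS  r0←0xc6
3: ✓ CMP  NZCV=0010
4: · MOVLS
5: · ADDVS
6: ✓ CMP  NZCV=0010
7: · ADDVS
8: ✓ SUBVC  r2←0x54
9: · MOVCC

FIX = (r0, 0xc6)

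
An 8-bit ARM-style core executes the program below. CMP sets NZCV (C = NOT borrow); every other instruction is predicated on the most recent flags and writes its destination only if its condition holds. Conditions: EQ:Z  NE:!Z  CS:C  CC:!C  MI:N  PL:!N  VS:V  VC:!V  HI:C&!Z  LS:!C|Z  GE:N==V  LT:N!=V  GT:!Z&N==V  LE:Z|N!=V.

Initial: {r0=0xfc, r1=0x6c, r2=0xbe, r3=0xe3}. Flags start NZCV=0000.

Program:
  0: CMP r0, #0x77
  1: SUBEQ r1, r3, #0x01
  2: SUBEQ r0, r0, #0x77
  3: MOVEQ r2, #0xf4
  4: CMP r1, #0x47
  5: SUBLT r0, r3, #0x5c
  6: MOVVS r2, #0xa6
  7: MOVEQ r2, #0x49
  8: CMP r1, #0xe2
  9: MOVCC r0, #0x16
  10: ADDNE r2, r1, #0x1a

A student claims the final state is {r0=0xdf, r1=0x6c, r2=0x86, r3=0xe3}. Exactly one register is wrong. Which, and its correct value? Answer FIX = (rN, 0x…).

[0] flags=1010 → (cmp)
[1] flags=1010 EQ?F → skip
[2] flags=1010 EQ?F → skip
[3] flags=1010 EQ?F → skip
[4] flags=0010 → (cmp)
[5] flags=0010 LT?F → skip
[6] flags=0010 VS?F → skip
[7] flags=0010 EQ?F → skip
[8] flags=1001 → (cmp)
[9] flags=1001 CC?T → r0=0x16
[10] flags=1001 NE?T → r2=0x86

FIX = (r0, 0x16)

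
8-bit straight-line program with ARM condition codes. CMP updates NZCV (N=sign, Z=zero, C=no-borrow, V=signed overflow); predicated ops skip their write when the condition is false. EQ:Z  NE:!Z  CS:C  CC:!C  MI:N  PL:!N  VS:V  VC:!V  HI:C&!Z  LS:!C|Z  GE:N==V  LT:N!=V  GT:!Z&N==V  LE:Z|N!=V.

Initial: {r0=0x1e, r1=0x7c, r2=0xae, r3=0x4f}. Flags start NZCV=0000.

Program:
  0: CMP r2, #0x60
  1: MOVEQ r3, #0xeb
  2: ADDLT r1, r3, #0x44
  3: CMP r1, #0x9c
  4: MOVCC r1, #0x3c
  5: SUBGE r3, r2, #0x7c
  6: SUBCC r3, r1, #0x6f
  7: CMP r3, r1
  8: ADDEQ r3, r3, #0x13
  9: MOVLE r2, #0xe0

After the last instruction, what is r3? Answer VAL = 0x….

0: ✓ CMP  NZCV=0011
1: · MOVEQ
2: ✓ ADDLT  r1←0x93
3: ✓ CMP  NZCV=1000
4: ✓ MOVCC  r1←0x3c
5: · SUBGE
6: ✓ SUBCC  r3←0xcd
7: ✓ CMP  NZCV=1010
8: · ADDEQ
9: ✓ MOVLE  r2←0xe0

VAL = 0xcd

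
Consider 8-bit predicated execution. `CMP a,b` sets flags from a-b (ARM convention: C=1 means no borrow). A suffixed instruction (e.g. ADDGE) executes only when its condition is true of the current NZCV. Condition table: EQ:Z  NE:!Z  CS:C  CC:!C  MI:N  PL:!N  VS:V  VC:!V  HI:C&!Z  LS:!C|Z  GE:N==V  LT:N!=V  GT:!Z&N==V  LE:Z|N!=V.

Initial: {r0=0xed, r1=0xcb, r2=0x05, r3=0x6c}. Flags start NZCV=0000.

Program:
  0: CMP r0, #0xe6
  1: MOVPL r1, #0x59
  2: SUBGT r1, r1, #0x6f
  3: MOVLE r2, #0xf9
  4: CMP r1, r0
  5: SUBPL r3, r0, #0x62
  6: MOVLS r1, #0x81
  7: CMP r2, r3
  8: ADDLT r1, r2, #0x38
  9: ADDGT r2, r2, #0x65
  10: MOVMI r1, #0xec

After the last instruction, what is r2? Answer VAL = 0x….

[0] flags=0010 → (cmp)
[1] flags=0010 PL?T → r1=0x59
[2] flags=0010 GT?T → r1=0xea
[3] flags=0010 LE?F → skip
[4] flags=1000 → (cmp)
[5] flags=1000 PL?F → skip
[6] flags=1000 LS?T → r1=0x81
[7] flags=1000 → (cmp)
[8] flags=1000 LT?T → r1=0x3d
[9] flags=1000 GT?F → skip
[10] flags=1000 MI?T → r1=0xec

VAL = 0x05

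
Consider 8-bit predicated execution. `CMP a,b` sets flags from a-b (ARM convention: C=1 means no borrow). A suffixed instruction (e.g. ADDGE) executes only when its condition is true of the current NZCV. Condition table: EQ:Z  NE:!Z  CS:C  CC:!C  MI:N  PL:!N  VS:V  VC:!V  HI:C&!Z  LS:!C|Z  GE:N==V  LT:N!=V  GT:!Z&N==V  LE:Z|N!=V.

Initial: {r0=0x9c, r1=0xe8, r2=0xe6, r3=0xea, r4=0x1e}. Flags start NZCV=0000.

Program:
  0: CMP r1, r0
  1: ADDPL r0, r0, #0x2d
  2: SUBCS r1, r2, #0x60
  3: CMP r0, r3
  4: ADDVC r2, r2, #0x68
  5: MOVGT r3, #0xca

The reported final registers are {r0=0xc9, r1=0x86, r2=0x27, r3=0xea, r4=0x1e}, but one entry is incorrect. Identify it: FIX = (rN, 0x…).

0: ✓ CMP  NZCV=0010
1: ✓ ADDPL  r0←0xc9
2: ✓ SUBCS  r1←0x86
3: ✓ CMP  NZCV=1000
4: ✓ ADDVC  r2←0x4e
5: · MOVGT

FIX = (r2, 0x4e)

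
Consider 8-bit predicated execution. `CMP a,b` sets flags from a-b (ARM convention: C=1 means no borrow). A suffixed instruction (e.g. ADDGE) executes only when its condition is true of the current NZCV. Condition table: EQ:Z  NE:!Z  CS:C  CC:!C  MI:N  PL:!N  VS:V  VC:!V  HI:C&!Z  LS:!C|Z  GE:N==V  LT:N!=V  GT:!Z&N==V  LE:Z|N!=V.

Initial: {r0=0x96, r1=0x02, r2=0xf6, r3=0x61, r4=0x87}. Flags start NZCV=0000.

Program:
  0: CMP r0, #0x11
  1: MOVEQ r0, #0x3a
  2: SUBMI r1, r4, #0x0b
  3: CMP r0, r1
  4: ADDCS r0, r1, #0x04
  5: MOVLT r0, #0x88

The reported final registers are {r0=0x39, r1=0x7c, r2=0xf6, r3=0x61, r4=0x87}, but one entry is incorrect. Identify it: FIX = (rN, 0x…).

[0] flags=1010 → (cmp)
[1] flags=1010 EQ?F → skip
[2] flags=1010 MI?T → r1=0x7c
[3] flags=0011 → (cmp)
[4] flags=0011 CS?T → r0=0x80
[5] flags=0011 LT?T → r0=0x88

FIX = (r0, 0x88)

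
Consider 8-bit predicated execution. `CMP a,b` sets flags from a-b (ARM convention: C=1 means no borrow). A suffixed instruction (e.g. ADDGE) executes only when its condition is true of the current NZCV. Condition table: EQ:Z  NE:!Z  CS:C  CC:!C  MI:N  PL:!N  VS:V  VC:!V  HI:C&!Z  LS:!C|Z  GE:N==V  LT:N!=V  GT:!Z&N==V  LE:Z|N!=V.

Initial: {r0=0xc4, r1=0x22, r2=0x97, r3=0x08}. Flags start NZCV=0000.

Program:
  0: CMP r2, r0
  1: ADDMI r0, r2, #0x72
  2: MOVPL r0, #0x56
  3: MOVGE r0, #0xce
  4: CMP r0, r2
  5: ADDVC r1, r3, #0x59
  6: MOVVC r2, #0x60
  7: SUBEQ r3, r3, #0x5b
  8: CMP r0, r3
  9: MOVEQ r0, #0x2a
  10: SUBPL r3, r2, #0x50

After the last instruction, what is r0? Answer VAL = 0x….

VAL = 0x09

[0] flags=1000 → (cmp)
[1] flags=1000 MI?T → r0=0x09
[2] flags=1000 PL?F → skip
[3] flags=1000 GE?F → skip
[4] flags=0000 → (cmp)
[5] flags=0000 VC?T → r1=0x61
[6] flags=0000 VC?T → r2=0x60
[7] flags=0000 EQ?F → skip
[8] flags=0010 → (cmp)
[9] flags=0010 EQ?F → skip
[10] flags=0010 PL?T → r3=0x10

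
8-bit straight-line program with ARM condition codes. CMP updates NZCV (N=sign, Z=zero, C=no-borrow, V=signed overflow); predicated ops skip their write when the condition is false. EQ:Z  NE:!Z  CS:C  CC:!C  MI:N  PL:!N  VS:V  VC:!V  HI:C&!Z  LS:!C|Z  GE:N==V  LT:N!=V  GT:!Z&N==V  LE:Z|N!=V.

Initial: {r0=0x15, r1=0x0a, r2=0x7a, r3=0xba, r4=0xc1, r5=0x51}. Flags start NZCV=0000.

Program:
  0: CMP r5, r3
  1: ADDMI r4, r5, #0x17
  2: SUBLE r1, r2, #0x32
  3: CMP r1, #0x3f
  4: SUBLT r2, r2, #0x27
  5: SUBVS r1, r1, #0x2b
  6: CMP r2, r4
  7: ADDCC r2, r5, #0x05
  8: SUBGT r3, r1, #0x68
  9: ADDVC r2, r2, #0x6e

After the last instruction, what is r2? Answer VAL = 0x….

[0] flags=1001 → (cmp)
[1] flags=1001 MI?T → r4=0x68
[2] flags=1001 LE?F → skip
[3] flags=1000 → (cmp)
[4] flags=1000 LT?T → r2=0x53
[5] flags=1000 VS?F → skip
[6] flags=1000 → (cmp)
[7] flags=1000 CC?T → r2=0x56
[8] flags=1000 GT?F → skip
[9] flags=1000 VC?T → r2=0xc4

VAL = 0xc4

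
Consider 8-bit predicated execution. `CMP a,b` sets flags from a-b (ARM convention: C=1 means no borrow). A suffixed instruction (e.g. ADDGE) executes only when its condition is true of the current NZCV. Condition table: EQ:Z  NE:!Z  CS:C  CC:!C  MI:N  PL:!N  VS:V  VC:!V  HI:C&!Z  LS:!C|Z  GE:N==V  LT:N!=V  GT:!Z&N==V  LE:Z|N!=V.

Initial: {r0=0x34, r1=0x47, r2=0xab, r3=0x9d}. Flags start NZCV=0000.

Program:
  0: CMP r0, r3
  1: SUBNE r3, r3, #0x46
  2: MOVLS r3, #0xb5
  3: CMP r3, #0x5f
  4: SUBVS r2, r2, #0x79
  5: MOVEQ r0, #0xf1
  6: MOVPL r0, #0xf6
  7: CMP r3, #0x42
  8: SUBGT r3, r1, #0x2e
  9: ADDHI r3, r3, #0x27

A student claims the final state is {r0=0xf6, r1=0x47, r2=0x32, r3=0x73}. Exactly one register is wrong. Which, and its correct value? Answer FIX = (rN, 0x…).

FIX = (r3, 0xdc)

[0] flags=1001 → (cmp)
[1] flags=1001 NE?T → r3=0x57
[2] flags=1001 LS?T → r3=0xb5
[3] flags=0011 → (cmp)
[4] flags=0011 VS?T → r2=0x32
[5] flags=0011 EQ?F → skip
[6] flags=0011 PL?T → r0=0xf6
[7] flags=0011 → (cmp)
[8] flags=0011 GT?F → skip
[9] flags=0011 HI?T → r3=0xdc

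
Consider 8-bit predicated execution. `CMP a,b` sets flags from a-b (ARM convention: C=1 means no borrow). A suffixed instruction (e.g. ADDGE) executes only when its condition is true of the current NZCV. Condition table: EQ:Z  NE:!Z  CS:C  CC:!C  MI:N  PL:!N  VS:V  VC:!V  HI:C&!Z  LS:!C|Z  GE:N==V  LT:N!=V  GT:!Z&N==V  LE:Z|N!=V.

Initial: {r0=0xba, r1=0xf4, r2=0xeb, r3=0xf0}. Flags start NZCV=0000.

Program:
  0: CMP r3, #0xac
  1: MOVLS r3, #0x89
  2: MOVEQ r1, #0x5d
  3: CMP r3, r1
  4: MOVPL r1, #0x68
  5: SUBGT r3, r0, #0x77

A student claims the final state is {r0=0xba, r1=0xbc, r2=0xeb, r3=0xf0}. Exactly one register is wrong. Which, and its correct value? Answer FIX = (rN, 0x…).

FIX = (r1, 0xf4)

0: ✓ CMP  NZCV=0010
1: · MOVLS
2: · MOVEQ
3: ✓ CMP  NZCV=1000
4: · MOVPL
5: · SUBGT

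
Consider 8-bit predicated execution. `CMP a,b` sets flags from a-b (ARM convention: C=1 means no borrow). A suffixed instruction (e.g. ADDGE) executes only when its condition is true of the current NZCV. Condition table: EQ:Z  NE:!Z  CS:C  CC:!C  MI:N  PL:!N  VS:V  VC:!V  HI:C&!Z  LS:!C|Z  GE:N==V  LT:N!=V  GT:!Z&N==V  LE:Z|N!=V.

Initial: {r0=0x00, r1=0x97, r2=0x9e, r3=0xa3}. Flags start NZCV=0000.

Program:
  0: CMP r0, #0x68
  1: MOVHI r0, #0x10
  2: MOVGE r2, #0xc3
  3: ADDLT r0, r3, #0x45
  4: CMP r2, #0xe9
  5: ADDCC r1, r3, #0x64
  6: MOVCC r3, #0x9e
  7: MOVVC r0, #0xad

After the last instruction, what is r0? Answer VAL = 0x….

[0] flags=1000 → (cmp)
[1] flags=1000 HI?F → skip
[2] flags=1000 GE?F → skip
[3] flags=1000 LT?T → r0=0xe8
[4] flags=1000 → (cmp)
[5] flags=1000 CC?T → r1=0x07
[6] flags=1000 CC?T → r3=0x9e
[7] flags=1000 VC?T → r0=0xad

VAL = 0xad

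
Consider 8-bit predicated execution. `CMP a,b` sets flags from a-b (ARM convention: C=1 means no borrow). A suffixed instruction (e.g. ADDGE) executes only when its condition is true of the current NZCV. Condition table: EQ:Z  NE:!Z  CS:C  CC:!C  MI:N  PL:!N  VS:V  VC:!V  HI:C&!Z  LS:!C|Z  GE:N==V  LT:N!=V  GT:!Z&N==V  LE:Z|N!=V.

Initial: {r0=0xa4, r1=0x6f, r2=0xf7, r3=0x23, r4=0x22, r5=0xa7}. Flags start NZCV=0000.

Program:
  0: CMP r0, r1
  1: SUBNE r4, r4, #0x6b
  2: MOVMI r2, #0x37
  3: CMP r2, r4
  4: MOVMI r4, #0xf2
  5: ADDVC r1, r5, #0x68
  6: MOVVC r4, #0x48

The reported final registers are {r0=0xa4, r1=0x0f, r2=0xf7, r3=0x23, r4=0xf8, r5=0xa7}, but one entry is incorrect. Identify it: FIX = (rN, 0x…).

FIX = (r4, 0x48)

0: ✓ CMP  NZCV=0011
1: ✓ SUBNE  r4←0xb7
2: · MOVMI
3: ✓ CMP  NZCV=0010
4: · MOVMI
5: ✓ ADDVC  r1←0x0f
6: ✓ MOVVC  r4←0x48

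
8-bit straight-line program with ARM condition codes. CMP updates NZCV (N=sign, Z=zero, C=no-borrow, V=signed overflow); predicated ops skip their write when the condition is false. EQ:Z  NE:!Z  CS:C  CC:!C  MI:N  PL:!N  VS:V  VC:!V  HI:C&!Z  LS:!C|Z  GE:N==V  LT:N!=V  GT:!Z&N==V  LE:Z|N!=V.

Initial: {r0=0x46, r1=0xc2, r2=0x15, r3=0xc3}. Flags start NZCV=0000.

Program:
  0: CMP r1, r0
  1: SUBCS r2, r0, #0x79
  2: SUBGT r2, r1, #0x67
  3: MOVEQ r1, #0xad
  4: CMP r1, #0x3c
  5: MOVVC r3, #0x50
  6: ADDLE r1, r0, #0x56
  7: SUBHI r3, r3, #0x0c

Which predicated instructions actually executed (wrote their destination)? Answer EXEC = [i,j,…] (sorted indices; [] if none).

EXEC = [1,5,6,7]

[0] flags=0011 → (cmp)
[1] flags=0011 CS?T → r2=0xcd
[2] flags=0011 GT?F → skip
[3] flags=0011 EQ?F → skip
[4] flags=1010 → (cmp)
[5] flags=1010 VC?T → r3=0x50
[6] flags=1010 LE?T → r1=0x9c
[7] flags=1010 HI?T → r3=0x44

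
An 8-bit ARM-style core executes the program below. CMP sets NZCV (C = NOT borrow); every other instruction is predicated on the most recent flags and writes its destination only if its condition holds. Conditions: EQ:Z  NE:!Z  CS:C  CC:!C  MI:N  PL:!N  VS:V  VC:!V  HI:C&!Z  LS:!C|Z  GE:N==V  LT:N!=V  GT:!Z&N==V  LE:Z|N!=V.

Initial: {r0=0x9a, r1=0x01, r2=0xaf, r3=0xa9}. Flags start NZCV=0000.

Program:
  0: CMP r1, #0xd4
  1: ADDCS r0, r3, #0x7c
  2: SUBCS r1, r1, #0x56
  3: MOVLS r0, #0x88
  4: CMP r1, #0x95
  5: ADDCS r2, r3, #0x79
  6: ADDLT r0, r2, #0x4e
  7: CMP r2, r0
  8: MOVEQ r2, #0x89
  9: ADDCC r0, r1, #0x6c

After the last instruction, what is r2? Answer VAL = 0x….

VAL = 0xaf

0: ✓ CMP  NZCV=0000
1: · ADDCS
2: · SUBCS
3: ✓ MOVLS  r0←0x88
4: ✓ CMP  NZCV=0000
5: · ADDCS
6: · ADDLT
7: ✓ CMP  NZCV=0010
8: · MOVEQ
9: · ADDCC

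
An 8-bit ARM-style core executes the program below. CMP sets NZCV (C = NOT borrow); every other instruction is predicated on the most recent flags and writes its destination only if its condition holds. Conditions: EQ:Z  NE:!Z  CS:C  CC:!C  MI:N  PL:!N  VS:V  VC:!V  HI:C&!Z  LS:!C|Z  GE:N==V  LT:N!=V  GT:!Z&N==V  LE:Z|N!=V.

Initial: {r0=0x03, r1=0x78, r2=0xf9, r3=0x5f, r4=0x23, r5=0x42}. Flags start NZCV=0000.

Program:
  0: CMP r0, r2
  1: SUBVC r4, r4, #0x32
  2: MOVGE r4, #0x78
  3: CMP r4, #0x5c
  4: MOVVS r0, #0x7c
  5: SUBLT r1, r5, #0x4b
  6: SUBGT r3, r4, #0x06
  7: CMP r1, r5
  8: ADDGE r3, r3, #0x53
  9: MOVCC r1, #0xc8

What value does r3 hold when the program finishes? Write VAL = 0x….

0: ✓ CMP  NZCV=0000
1: ✓ SUBVC  r4←0xf1
2: ✓ MOVGE  r4←0x78
3: ✓ CMP  NZCV=0010
4: · MOVVS
5: · SUBLT
6: ✓ SUBGT  r3←0x72
7: ✓ CMP  NZCV=0010
8: ✓ ADDGE  r3←0xc5
9: · MOVCC

VAL = 0xc5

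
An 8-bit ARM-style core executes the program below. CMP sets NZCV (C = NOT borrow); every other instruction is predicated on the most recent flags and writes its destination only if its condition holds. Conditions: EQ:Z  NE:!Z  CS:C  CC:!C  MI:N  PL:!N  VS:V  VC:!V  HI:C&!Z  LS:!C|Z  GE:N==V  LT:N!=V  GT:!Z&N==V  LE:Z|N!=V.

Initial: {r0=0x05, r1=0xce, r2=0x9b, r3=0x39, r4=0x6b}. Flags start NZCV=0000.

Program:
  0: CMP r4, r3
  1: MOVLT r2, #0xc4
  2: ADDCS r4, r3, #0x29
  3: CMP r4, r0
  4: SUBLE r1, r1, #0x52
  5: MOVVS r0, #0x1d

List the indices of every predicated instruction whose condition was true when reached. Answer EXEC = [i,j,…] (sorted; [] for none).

EXEC = [2]

[0] flags=0010 → (cmp)
[1] flags=0010 LT?F → skip
[2] flags=0010 CS?T → r4=0x62
[3] flags=0010 → (cmp)
[4] flags=0010 LE?F → skip
[5] flags=0010 VS?F → skip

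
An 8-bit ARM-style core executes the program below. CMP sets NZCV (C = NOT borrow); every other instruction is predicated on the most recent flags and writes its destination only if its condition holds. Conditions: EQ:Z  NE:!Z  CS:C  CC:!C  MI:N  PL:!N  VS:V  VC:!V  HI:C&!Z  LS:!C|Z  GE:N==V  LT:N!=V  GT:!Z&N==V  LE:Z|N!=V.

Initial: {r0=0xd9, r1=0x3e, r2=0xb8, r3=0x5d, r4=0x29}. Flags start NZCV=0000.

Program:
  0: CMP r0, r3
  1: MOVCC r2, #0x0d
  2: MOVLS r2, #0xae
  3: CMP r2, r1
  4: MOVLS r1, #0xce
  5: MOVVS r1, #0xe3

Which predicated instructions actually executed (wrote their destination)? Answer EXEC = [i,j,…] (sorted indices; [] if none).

[0] flags=0011 → (cmp)
[1] flags=0011 CC?F → skip
[2] flags=0011 LS?F → skip
[3] flags=0011 → (cmp)
[4] flags=0011 LS?F → skip
[5] flags=0011 VS?T → r1=0xe3

EXEC = [5]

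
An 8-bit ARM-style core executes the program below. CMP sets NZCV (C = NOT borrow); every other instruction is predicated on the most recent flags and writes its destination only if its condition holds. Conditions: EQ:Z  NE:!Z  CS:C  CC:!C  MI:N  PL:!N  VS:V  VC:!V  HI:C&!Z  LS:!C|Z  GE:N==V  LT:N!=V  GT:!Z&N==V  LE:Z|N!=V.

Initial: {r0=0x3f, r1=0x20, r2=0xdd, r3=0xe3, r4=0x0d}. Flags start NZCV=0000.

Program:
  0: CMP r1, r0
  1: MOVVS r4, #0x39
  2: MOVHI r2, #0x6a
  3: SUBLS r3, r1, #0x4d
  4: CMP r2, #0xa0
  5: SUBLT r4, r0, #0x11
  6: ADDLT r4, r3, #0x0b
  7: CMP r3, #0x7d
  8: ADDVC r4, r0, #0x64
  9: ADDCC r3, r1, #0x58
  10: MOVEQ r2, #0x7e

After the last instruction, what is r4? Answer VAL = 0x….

VAL = 0x0d

0: ✓ CMP  NZCV=1000
1: · MOVVS
2: · MOVHI
3: ✓ SUBLS  r3←0xd3
4: ✓ CMP  NZCV=0010
5: · SUBLT
6: · ADDLT
7: ✓ CMP  NZCV=0011
8: · ADDVC
9: · ADDCC
10: · MOVEQ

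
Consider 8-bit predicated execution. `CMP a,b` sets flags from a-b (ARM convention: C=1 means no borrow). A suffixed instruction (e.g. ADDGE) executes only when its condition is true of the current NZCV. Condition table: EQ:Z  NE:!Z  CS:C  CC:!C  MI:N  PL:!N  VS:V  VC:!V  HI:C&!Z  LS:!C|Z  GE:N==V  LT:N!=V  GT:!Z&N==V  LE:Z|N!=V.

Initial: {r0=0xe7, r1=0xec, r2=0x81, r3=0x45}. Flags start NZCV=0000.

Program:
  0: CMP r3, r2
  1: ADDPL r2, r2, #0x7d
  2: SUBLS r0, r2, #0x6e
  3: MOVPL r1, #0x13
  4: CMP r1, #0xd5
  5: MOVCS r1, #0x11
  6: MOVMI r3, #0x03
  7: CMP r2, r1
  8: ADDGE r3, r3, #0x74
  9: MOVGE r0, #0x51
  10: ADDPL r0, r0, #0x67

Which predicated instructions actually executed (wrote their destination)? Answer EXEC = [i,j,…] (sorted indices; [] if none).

[0] flags=1001 → (cmp)
[1] flags=1001 PL?F → skip
[2] flags=1001 LS?T → r0=0x13
[3] flags=1001 PL?F → skip
[4] flags=0010 → (cmp)
[5] flags=0010 CS?T → r1=0x11
[6] flags=0010 MI?F → skip
[7] flags=0011 → (cmp)
[8] flags=0011 GE?F → skip
[9] flags=0011 GE?F → skip
[10] flags=0011 PL?T → r0=0x7a

EXEC = [2,5,10]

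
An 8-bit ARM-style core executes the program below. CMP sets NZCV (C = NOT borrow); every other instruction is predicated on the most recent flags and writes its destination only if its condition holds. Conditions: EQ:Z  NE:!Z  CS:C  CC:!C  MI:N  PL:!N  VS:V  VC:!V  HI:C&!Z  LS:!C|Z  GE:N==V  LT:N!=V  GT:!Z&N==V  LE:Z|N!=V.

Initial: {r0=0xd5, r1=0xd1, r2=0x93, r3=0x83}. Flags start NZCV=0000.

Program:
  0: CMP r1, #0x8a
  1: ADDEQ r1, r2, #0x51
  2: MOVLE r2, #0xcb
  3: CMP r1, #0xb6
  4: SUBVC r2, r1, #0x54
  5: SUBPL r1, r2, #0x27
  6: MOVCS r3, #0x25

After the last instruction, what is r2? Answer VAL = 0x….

VAL = 0x7d

[0] flags=0010 → (cmp)
[1] flags=0010 EQ?F → skip
[2] flags=0010 LE?F → skip
[3] flags=0010 → (cmp)
[4] flags=0010 VC?T → r2=0x7d
[5] flags=0010 PL?T → r1=0x56
[6] flags=0010 CS?T → r3=0x25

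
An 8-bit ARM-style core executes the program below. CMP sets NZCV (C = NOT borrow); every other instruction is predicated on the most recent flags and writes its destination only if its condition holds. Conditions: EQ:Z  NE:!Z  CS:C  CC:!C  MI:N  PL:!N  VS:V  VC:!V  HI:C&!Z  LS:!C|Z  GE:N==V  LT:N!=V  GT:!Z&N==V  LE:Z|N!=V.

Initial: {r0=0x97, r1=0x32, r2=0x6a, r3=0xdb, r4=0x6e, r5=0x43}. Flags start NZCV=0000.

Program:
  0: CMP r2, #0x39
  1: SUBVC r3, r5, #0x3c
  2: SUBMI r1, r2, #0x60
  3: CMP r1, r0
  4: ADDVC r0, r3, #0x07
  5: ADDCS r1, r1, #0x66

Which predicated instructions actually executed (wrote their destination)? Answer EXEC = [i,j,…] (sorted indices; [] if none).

EXEC = [1]

0: ✓ CMP  NZCV=0010
1: ✓ SUBVC  r3←0x07
2: · SUBMI
3: ✓ CMP  NZCV=1001
4: · ADDVC
5: · ADDCS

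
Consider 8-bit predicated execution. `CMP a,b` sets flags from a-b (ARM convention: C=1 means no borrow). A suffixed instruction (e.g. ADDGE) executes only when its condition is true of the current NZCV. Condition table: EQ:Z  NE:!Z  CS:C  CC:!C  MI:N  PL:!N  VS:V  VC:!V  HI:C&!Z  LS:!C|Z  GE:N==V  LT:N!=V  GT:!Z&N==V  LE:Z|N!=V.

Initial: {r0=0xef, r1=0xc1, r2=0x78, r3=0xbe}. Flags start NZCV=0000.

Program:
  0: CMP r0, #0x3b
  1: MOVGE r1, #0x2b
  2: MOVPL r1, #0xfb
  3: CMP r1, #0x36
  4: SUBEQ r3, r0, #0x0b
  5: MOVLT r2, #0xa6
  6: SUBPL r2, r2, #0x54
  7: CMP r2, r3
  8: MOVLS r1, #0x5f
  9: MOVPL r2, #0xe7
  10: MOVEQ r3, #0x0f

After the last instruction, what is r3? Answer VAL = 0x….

VAL = 0xbe

[0] flags=1010 → (cmp)
[1] flags=1010 GE?F → skip
[2] flags=1010 PL?F → skip
[3] flags=1010 → (cmp)
[4] flags=1010 EQ?F → skip
[5] flags=1010 LT?T → r2=0xa6
[6] flags=1010 PL?F → skip
[7] flags=1000 → (cmp)
[8] flags=1000 LS?T → r1=0x5f
[9] flags=1000 PL?F → skip
[10] flags=1000 EQ?F → skip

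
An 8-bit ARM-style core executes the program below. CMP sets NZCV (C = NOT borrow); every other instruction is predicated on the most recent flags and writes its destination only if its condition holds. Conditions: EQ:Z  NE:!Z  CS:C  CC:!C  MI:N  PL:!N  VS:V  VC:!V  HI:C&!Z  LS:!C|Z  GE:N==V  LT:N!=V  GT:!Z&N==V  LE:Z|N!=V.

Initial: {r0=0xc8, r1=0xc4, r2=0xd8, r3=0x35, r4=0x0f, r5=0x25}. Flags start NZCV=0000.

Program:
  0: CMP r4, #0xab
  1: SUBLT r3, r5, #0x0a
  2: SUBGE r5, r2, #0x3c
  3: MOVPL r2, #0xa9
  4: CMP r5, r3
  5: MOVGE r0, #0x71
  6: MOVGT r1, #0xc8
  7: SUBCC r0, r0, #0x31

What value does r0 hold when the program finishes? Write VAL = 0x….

VAL = 0xc8

[0] flags=0000 → (cmp)
[1] flags=0000 LT?F → skip
[2] flags=0000 GE?T → r5=0x9c
[3] flags=0000 PL?T → r2=0xa9
[4] flags=0011 → (cmp)
[5] flags=0011 GE?F → skip
[6] flags=0011 GT?F → skip
[7] flags=0011 CC?F → skip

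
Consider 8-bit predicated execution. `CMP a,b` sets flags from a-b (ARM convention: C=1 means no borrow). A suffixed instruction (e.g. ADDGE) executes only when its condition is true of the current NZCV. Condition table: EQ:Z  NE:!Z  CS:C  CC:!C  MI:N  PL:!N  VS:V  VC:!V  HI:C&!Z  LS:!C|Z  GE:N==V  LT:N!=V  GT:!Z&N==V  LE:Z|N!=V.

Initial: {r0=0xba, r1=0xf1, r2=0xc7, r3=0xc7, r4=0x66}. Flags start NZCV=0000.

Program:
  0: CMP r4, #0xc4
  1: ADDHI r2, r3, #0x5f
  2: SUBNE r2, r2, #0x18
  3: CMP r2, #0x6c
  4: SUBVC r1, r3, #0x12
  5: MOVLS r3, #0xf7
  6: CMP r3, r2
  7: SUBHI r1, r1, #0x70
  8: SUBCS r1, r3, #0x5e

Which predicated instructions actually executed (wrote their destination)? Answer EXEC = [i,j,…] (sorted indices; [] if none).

EXEC = [2,7,8]

0: ✓ CMP  NZCV=1001
1: · ADDHI
2: ✓ SUBNE  r2←0xaf
3: ✓ CMP  NZCV=0011
4: · SUBVC
5: · MOVLS
6: ✓ CMP  NZCV=0010
7: ✓ SUBHI  r1←0x81
8: ✓ SUBCS  r1←0x69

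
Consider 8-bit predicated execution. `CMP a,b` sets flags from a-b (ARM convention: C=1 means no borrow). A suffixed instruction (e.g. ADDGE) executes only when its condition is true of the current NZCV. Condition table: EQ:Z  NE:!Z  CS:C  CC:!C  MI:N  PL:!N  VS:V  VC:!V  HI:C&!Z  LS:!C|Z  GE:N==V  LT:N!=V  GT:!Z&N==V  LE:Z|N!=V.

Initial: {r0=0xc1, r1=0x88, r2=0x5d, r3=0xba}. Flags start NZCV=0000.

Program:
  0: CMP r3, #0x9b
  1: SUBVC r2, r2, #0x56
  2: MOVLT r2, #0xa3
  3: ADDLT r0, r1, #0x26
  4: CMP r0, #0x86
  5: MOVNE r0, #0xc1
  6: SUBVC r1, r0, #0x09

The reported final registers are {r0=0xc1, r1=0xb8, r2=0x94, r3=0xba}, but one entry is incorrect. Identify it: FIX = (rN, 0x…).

FIX = (r2, 0x07)

0: ✓ CMP  NZCV=0010
1: ✓ SUBVC  r2←0x07
2: · MOVLT
3: · ADDLT
4: ✓ CMP  NZCV=0010
5: ✓ MOVNE  r0←0xc1
6: ✓ SUBVC  r1←0xb8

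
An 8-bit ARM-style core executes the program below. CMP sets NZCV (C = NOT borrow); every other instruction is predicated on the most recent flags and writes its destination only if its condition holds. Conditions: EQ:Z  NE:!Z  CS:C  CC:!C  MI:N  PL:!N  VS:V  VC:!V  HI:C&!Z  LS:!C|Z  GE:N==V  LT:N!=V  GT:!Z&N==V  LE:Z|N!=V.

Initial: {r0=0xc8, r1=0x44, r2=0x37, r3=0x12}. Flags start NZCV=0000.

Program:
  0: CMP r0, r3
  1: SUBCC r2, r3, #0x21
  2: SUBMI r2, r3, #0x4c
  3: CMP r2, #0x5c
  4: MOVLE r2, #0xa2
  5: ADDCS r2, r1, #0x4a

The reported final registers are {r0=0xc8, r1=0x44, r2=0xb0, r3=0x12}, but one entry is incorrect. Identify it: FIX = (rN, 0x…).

0: ✓ CMP  NZCV=1010
1: · SUBCC
2: ✓ SUBMI  r2←0xc6
3: ✓ CMP  NZCV=0011
4: ✓ MOVLE  r2←0xa2
5: ✓ ADDCS  r2←0x8e

FIX = (r2, 0x8e)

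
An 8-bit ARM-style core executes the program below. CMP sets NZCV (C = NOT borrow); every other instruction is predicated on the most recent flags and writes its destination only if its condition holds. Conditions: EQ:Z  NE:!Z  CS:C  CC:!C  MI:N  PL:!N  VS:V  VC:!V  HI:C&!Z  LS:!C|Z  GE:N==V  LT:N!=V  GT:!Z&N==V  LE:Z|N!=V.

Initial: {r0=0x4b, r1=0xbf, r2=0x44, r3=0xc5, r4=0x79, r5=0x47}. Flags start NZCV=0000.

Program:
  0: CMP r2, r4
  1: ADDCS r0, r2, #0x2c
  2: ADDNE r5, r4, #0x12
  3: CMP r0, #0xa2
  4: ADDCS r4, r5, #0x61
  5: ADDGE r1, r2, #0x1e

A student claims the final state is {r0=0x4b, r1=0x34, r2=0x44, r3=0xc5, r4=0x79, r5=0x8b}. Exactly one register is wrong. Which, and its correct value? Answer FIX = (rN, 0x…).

[0] flags=1000 → (cmp)
[1] flags=1000 CS?F → skip
[2] flags=1000 NE?T → r5=0x8b
[3] flags=1001 → (cmp)
[4] flags=1001 CS?F → skip
[5] flags=1001 GE?T → r1=0x62

FIX = (r1, 0x62)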